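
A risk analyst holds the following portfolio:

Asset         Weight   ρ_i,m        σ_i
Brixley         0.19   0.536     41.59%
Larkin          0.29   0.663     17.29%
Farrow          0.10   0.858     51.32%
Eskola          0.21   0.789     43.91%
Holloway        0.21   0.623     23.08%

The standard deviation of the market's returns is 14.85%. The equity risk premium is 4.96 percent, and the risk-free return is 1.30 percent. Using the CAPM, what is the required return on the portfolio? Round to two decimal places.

β_Brixley = 0.536 × 41.59% / 14.85% = 1.5012
β_Larkin = 0.663 × 17.29% / 14.85% = 0.7719
β_Farrow = 0.858 × 51.32% / 14.85% = 2.9652
β_Eskola = 0.789 × 43.91% / 14.85% = 2.3330
β_Holloway = 0.623 × 23.08% / 14.85% = 0.9683
β_P = Σ w_i β_i = 0.19×1.5012 + 0.29×0.7719 + 0.10×2.9652 + 0.21×2.3330 + 0.21×0.9683 = 1.4989
E(R_P) = R_f + β_P × MRP = 1.30% + 1.4989 × 4.96% = 8.73%

8.73%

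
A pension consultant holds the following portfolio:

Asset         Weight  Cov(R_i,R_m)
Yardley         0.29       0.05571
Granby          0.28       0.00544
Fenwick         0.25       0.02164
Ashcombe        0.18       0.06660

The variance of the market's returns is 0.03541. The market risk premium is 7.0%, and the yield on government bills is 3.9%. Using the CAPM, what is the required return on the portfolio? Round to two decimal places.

β_Yardley = 0.05571 / 0.03541 = 1.5733
β_Granby = 0.00544 / 0.03541 = 0.1536
β_Fenwick = 0.02164 / 0.03541 = 0.6111
β_Ashcombe = 0.06660 / 0.03541 = 1.8808
β_P = Σ w_i β_i = 0.29×1.5733 + 0.28×0.1536 + 0.25×0.6111 + 0.18×1.8808 = 0.9906
E(R_P) = R_f + β_P × MRP = 3.9% + 0.9906 × 7.0% = 10.83%

10.83%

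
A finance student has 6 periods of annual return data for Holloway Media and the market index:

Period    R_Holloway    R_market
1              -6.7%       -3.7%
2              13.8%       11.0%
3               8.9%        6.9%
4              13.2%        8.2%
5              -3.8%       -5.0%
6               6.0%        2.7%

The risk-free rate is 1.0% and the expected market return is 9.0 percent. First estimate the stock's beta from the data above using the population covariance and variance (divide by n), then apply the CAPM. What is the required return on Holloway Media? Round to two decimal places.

11.30%

Mean R_i = (-6.7 + 13.8 + 8.9 + 13.2 − 3.8 + 6.0) / 6 = 5.2333%
Mean R_m = (-3.7 + 11.0 + 6.9 + 8.2 − 5.0 + 2.7) / 6 = 3.3500%
Σ(R_i − R̄_i)(R_m − R̄_m) = 276.2500  ⇒  Cov = 276.2500 / 6 = 46.0417
Σ(R_m − R̄_m)² = 214.4950  ⇒  Var(R_m) = 214.4950 / 6 = 35.7492
β = Cov / Var(R_m) = 46.0417 / 35.7492 = 1.2879
MRP = 9.0% − 1.0% = 8.00%
E(R) = R_f + β × MRP = 1.0% + 1.2879 × 8.0% = 11.30%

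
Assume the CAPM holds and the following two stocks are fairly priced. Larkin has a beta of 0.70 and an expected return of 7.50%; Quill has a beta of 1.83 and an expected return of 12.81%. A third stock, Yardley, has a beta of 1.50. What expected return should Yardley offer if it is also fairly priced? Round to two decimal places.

11.26%

MRP (SML slope) = (12.81% − 7.50%) / (1.83 − 0.70) = 5.31% / 1.13 = 4.6991%
R_f (intercept) = 7.50% − 0.70 × 4.6991% = 4.2106%
E(R_Yardley) = R_f + β × MRP = 4.2106% + 1.50 × 4.6991% = 11.26%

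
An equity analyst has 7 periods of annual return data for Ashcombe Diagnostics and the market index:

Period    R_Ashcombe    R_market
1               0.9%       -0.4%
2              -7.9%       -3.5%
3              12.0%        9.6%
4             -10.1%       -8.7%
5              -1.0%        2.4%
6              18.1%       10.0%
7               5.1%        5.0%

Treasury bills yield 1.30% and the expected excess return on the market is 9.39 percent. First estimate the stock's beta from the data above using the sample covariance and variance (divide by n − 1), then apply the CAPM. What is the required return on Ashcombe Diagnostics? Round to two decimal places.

14.62%

Mean R_i = (0.9 − 7.9 + 12.0 − 10.1 − 1.0 + 18.1 + 5.1) / 7 = 2.4429%
Mean R_m = (-0.4 − 3.5 + 9.6 − 8.7 + 2.4 + 10.0 + 5.0) / 7 = 2.0571%
Σ(R_i − R̄_i)(R_m − R̄_m) = 399.2829  ⇒  Cov = 399.2829 / 6 = 66.5472
Σ(R_m − R̄_m)² = 281.3971  ⇒  Var(R_m) = 281.3971 / 6 = 46.8995
β = Cov / Var(R_m) = 66.5472 / 46.8995 = 1.4189
E(R) = R_f + β × MRP = 1.30% + 1.4189 × 9.39% = 14.62%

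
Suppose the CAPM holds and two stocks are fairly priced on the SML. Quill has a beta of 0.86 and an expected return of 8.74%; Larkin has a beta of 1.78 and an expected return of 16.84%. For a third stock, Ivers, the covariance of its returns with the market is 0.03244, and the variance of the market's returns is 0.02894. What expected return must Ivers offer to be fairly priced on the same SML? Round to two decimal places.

MRP = (16.84% − 8.74%) / (1.78 − 0.86) = 8.8043%
R_f = 8.74% − 0.86 × 8.8043% = 1.1683%
β_Ivers = Cov / Var(R_m) = 0.03244 / 0.02894 = 1.1209
E(R_Ivers) = R_f + β × MRP = 1.1683% + 1.1209 × 8.8043% = 11.04%

11.04%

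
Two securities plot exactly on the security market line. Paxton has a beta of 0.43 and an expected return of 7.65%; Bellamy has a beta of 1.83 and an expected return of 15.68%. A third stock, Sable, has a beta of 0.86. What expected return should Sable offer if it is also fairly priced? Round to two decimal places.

10.12%

MRP (SML slope) = (15.68% − 7.65%) / (1.83 − 0.43) = 8.03% / 1.40 = 5.7357%
R_f (intercept) = 7.65% − 0.43 × 5.7357% = 5.1836%
E(R_Sable) = R_f + β × MRP = 5.1836% + 0.86 × 5.7357% = 10.12%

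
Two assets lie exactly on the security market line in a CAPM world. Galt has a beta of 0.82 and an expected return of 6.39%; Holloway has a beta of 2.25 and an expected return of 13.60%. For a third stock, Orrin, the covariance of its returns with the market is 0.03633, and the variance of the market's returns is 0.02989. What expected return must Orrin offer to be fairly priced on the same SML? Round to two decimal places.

8.38%

MRP = (13.60% − 6.39%) / (2.25 − 0.82) = 5.0420%
R_f = 6.39% − 0.82 × 5.0420% = 2.2556%
β_Orrin = Cov / Var(R_m) = 0.03633 / 0.02989 = 1.2155
E(R_Orrin) = R_f + β × MRP = 2.2556% + 1.2155 × 5.0420% = 8.38%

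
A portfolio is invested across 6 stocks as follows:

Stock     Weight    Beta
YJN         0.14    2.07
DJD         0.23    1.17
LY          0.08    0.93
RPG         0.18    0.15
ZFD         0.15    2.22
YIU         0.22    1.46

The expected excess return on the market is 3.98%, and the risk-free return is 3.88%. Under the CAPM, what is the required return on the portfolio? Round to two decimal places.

β_P = Σ w_i β_i = 0.14×2.07 + 0.23×1.17 + 0.08×0.93 + 0.18×0.15 + 0.15×2.22 + 0.22×1.46 = 1.3145
E(R_P) = R_f + β_P × MRP = 3.88% + 1.3145 × 3.98% = 9.11%

9.11%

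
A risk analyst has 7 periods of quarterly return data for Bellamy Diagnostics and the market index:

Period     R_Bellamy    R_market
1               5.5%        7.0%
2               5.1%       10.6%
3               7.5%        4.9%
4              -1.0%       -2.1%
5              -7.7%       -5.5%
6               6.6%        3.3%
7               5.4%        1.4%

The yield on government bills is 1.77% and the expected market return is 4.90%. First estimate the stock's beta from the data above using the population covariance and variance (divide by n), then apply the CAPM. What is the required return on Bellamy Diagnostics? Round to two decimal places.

Mean R_i = (5.5 + 5.1 + 7.5 − 1.0 − 7.7 + 6.6 + 5.4) / 7 = 3.0571%
Mean R_m = (7.0 + 10.6 + 4.9 − 2.1 − 5.5 + 3.3 + 1.4) / 7 = 2.8000%
Σ(R_i − R̄_i)(R_m − R̄_m) = 143.1800  ⇒  Cov = 143.1800 / 7 = 20.4543
Σ(R_m − R̄_m)² = 178.0000  ⇒  Var(R_m) = 178.0000 / 7 = 25.4286
β = Cov / Var(R_m) = 20.4543 / 25.4286 = 0.8044
MRP = 4.90% − 1.77% = 3.13%
E(R) = R_f + β × MRP = 1.77% + 0.8044 × 3.13% = 4.29%

4.29%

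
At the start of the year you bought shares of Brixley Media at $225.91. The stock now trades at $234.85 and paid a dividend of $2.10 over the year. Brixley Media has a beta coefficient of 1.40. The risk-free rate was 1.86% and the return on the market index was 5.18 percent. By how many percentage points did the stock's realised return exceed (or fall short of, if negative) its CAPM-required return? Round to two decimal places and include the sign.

-1.62%

Realised HPR = (P1 + D1 − P0) / P0 = (234.85 + 2.10 − 225.91) / 225.91 = 11.04 / 225.91 = 4.8869%
MRP = 5.18% − 1.86% = 3.32%
CAPM required = R_f + β·MRP = 1.86% + 1.40 × 3.32% = 6.5080%
α = realised − required = 4.8869% − 6.5080% = -1.62%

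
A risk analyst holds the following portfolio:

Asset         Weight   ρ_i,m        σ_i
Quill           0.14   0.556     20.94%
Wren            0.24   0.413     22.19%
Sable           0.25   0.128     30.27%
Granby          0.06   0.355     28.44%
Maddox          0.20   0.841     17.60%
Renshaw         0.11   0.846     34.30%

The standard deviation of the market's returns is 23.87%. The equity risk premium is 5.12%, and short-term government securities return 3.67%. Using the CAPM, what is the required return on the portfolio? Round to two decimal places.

6.15%

β_Quill = 0.556 × 20.94% / 23.87% = 0.4878
β_Wren = 0.413 × 22.19% / 23.87% = 0.3839
β_Sable = 0.128 × 30.27% / 23.87% = 0.1623
β_Granby = 0.355 × 28.44% / 23.87% = 0.4230
β_Maddox = 0.841 × 17.60% / 23.87% = 0.6201
β_Renshaw = 0.846 × 34.30% / 23.87% = 1.2157
β_P = Σ w_i β_i = 0.14×0.4878 + 0.24×0.3839 + 0.25×0.1623 + 0.06×0.4230 + 0.20×0.6201 + 0.11×1.2157 = 0.4841
E(R_P) = R_f + β_P × MRP = 3.67% + 0.4841 × 5.12% = 6.15%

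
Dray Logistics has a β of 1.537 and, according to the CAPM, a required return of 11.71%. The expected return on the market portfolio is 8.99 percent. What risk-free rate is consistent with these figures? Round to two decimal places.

E(R) = R_f + β(E(R_m) − R_f) = R_f(1 − β) + β·E(R_m)
11.71% = R_f × (1 − 1.537) + 1.537 × 8.99%
11.71% = R_f × -0.537 + 13.81763%
R_f = (11.71% − 13.81763%) / -0.537 = 3.92%

3.92%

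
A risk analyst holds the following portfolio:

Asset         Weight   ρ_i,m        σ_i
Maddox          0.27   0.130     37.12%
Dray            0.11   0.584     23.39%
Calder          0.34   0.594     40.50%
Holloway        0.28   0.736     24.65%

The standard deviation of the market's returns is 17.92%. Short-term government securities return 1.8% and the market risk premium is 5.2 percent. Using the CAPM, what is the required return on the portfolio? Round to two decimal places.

6.46%

β_Maddox = 0.130 × 37.12% / 17.92% = 0.2693
β_Dray = 0.584 × 23.39% / 17.92% = 0.7623
β_Calder = 0.594 × 40.50% / 17.92% = 1.3425
β_Holloway = 0.736 × 24.65% / 17.92% = 1.0124
β_P = Σ w_i β_i = 0.27×0.2693 + 0.11×0.7623 + 0.34×1.3425 + 0.28×1.0124 = 0.8965
E(R_P) = R_f + β_P × MRP = 1.8% + 0.8965 × 5.2% = 6.46%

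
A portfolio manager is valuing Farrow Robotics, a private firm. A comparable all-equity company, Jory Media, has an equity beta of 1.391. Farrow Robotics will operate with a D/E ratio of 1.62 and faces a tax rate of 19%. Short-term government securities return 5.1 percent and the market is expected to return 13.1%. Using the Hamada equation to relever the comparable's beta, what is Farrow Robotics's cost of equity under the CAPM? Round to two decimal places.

30.83%

β_L = β_U × [1 + (1 − t)(D/E)] = 1.391 × [1 + (1 − 0.19) × 1.62]
    = 1.391 × [1 + 0.81 × 1.62] = 1.391 × 2.3122 = 3.2163
MRP = 13.1% − 5.1% = 8.00%
E(R) = R_f + β_L × MRP = 5.1% + 3.2163 × 8.0% = 30.83%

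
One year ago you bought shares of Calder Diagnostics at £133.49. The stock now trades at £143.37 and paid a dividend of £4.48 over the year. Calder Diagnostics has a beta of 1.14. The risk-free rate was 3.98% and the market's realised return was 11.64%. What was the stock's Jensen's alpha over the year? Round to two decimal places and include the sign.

Realised HPR = (P1 + D1 − P0) / P0 = (143.37 + 4.48 − 133.49) / 133.49 = 14.36 / 133.49 = 10.7574%
MRP = 11.64% − 3.98% = 7.66%
CAPM required = R_f + β·MRP = 3.98% + 1.14 × 7.66% = 12.7124%
α = realised − required = 10.7574% − 12.7124% = -1.96%

-1.96%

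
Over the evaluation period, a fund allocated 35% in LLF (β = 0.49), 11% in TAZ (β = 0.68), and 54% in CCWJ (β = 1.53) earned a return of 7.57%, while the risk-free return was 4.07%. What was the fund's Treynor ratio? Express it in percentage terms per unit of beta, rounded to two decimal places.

β_P = 0.35×0.49 + 0.11×0.68 + 0.54×1.53 = 1.0725
Treynor = (R_P − R_f) / β_P = (7.57% − 4.07%) / 1.0725 = 3.50% / 1.0725 = 3.26%

3.26%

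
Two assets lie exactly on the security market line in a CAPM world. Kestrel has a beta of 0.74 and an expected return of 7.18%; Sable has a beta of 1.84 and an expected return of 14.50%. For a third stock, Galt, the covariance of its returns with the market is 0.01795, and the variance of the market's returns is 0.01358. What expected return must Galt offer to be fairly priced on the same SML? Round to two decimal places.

MRP = (14.50% − 7.18%) / (1.84 − 0.74) = 6.6545%
R_f = 7.18% − 0.74 × 6.6545% = 2.2557%
β_Galt = Cov / Var(R_m) = 0.01795 / 0.01358 = 1.3218
E(R_Galt) = R_f + β × MRP = 2.2557% + 1.3218 × 6.6545% = 11.05%

11.05%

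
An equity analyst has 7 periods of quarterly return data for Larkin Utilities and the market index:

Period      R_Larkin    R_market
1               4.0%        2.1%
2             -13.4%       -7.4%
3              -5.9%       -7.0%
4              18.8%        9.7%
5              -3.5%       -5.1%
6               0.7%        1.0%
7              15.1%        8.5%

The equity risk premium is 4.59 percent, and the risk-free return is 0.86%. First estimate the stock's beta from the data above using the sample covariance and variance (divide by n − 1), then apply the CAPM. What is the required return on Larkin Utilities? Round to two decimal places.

Mean R_i = (4.0 − 13.4 − 5.9 + 18.8 − 3.5 + 0.7 + 15.1) / 7 = 2.2571%
Mean R_m = (2.1 − 7.4 − 7.0 + 9.7 − 5.1 + 1.0 + 8.5) / 7 = 0.2571%
Σ(R_i − R̄_i)(R_m − R̄_m) = 474.0571  ⇒  Cov = 474.0571 / 6 = 79.0095
Σ(R_m − R̄_m)² = 301.0571  ⇒  Var(R_m) = 301.0571 / 6 = 50.1762
β = Cov / Var(R_m) = 79.0095 / 50.1762 = 1.5746
E(R) = R_f + β × MRP = 0.86% + 1.5746 × 4.59% = 8.09%

8.09%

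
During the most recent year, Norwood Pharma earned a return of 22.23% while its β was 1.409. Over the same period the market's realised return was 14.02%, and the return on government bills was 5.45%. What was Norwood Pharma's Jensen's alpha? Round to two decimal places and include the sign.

Market excess return = 14.02% − 5.45% = 8.57%
CAPM benchmark = R_f + β(R_m − R_f) = 5.45% + 1.409 × 8.57% = 17.52513%
α = actual − benchmark = 22.23% − 17.52513% = +4.70%

+4.70%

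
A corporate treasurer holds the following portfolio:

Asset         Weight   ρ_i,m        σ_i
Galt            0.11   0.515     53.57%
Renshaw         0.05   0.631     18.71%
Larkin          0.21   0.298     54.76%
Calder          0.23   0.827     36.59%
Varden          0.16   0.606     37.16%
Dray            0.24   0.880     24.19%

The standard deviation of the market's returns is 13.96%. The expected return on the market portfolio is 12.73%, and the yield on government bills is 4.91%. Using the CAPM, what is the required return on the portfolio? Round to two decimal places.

17.64%

β_Galt = 0.515 × 53.57% / 13.96% = 1.9763
β_Renshaw = 0.631 × 18.71% / 13.96% = 0.8457
β_Larkin = 0.298 × 54.76% / 13.96% = 1.1689
β_Calder = 0.827 × 36.59% / 13.96% = 2.1676
β_Varden = 0.606 × 37.16% / 13.96% = 1.6131
β_Dray = 0.880 × 24.19% / 13.96% = 1.5249
β_P = Σ w_i β_i = 0.11×1.9763 + 0.05×0.8457 + 0.21×1.1689 + 0.23×2.1676 + 0.16×1.6131 + 0.24×1.5249 = 1.6278
MRP = 12.73% − 4.91% = 7.82%
E(R_P) = R_f + β_P × MRP = 4.91% + 1.6278 × 7.82% = 17.64%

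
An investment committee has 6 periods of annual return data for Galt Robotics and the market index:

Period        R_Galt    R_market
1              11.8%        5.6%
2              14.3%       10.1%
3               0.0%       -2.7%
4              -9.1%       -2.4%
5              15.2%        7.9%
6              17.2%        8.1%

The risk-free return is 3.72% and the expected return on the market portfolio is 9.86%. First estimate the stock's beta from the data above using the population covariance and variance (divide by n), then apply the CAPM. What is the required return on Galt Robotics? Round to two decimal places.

Mean R_i = (11.8 + 14.3 + 0.0 − 9.1 + 15.2 + 17.2) / 6 = 8.2333%
Mean R_m = (5.6 + 10.1 − 2.7 − 2.4 + 7.9 + 8.1) / 6 = 4.4333%
Σ(R_i − R̄_i)(R_m − R̄_m) = 272.7433  ⇒  Cov = 272.7433 / 6 = 45.4572
Σ(R_m − R̄_m)² = 156.5133  ⇒  Var(R_m) = 156.5133 / 6 = 26.0856
β = Cov / Var(R_m) = 45.4572 / 26.0856 = 1.7426
MRP = 9.86% − 3.72% = 6.14%
E(R) = R_f + β × MRP = 3.72% + 1.7426 × 6.14% = 14.42%

14.42%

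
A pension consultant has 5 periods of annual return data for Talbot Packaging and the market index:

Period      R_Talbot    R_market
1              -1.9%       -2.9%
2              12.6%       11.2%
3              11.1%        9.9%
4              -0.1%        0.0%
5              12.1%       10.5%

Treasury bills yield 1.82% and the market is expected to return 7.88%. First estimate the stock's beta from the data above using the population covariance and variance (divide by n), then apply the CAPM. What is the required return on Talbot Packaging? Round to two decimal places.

8.30%

Mean R_i = (-1.9 + 12.6 + 11.1 − 0.1 + 12.1) / 5 = 6.7600%
Mean R_m = (-2.9 + 11.2 + 9.9 + 0.0 + 10.5) / 5 = 5.7400%
Σ(R_i − R̄_i)(R_m − R̄_m) = 189.5580  ⇒  Cov = 189.5580 / 5 = 37.9116
Σ(R_m − R̄_m)² = 177.3720  ⇒  Var(R_m) = 177.3720 / 5 = 35.4744
β = Cov / Var(R_m) = 37.9116 / 35.4744 = 1.0687
MRP = 7.88% − 1.82% = 6.06%
E(R) = R_f + β × MRP = 1.82% + 1.0687 × 6.06% = 8.30%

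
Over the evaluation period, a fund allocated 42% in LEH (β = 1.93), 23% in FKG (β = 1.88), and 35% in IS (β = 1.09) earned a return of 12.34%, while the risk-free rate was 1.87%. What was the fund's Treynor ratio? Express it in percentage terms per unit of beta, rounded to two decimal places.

6.45%

β_P = 0.42×1.93 + 0.23×1.88 + 0.35×1.09 = 1.6245
Treynor = (R_P − R_f) / β_P = (12.34% − 1.87%) / 1.6245 = 10.47% / 1.6245 = 6.45%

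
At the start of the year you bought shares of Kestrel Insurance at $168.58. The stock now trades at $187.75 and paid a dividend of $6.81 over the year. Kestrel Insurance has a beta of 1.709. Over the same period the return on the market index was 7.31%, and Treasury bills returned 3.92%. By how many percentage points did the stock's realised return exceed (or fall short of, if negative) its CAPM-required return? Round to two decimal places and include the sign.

Realised HPR = (P1 + D1 − P0) / P0 = (187.75 + 6.81 − 168.58) / 168.58 = 25.98 / 168.58 = 15.4111%
MRP = 7.31% − 3.92% = 3.39%
CAPM required = R_f + β·MRP = 3.92% + 1.709 × 3.39% = 9.71351%
α = realised − required = 15.4111% − 9.71351% = +5.70%

+5.70%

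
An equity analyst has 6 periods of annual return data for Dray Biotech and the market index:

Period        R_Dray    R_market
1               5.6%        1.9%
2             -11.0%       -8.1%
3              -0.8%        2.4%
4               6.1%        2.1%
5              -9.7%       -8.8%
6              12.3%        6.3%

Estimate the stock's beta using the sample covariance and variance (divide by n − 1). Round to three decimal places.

Mean R_i = (5.6 − 11.0 − 0.8 + 6.1 − 9.7 + 12.3) / 6 = 0.4167%
Mean R_m = (1.9 − 8.1 + 2.4 + 2.1 − 8.8 + 6.3) / 6 = -0.7000%
Σ(R_i − R̄_i)(R_m − R̄_m) = 275.2300  ⇒  Cov = 275.2300 / 5 = 55.0460
Σ(R_m − R̄_m)² = 193.5800  ⇒  Var(R_m) = 193.5800 / 5 = 38.7160
β = Cov / Var(R_m) = 55.0460 / 38.7160 = 1.4218

1.422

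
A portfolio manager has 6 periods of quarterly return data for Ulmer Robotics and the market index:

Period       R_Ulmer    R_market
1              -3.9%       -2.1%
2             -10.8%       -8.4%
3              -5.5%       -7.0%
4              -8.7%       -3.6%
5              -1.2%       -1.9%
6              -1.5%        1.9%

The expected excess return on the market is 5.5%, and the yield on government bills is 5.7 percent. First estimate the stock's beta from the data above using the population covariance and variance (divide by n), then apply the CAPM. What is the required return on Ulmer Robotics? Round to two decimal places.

Mean R_i = (-3.9 − 10.8 − 5.5 − 8.7 − 1.2 − 1.5) / 6 = -5.2667%
Mean R_m = (-2.1 − 8.4 − 7.0 − 3.6 − 1.9 + 1.9) / 6 = -3.5167%
Σ(R_i − R̄_i)(R_m − R̄_m) = 57.0333  ⇒  Cov = 57.0333 / 6 = 9.5056
Σ(R_m − R̄_m)² = 69.9483  ⇒  Var(R_m) = 69.9483 / 6 = 11.6581
β = Cov / Var(R_m) = 9.5056 / 11.6581 = 0.8154
E(R) = R_f + β × MRP = 5.7% + 0.8154 × 5.5% = 10.18%

10.18%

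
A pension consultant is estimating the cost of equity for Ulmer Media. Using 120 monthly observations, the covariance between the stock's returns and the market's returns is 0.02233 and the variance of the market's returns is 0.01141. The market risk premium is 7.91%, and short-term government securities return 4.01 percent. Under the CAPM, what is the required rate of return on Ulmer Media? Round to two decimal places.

β = Cov(R_i, R_m) / Var(R_m) = 0.02233 / 0.01141 = 1.9571
E(R) = R_f + β × MRP = 4.01% + 1.9571 × 7.91% = 19.49%

19.49%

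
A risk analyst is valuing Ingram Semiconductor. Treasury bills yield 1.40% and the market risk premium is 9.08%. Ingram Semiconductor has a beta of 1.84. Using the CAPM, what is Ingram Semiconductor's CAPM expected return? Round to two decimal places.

18.11%

E(R) = R_f + β × MRP = 1.40% + 1.84 × 9.08% = 18.11%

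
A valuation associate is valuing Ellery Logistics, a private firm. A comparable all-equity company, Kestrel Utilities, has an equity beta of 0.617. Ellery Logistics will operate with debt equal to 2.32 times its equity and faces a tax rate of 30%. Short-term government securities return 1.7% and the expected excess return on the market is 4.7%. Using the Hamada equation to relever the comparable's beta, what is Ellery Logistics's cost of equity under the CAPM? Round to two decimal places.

β_L = β_U × [1 + (1 − t)(D/E)] = 0.617 × [1 + (1 − 0.30) × 2.32]
    = 0.617 × [1 + 0.70 × 2.32] = 0.617 × 2.6240 = 1.6190
E(R) = R_f + β_L × MRP = 1.7% + 1.6190 × 4.7% = 9.31%

9.31%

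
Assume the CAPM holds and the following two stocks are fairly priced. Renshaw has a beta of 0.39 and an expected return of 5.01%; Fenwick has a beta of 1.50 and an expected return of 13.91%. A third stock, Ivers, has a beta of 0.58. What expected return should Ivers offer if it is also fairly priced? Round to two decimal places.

6.53%

MRP (SML slope) = (13.91% − 5.01%) / (1.50 − 0.39) = 8.90% / 1.11 = 8.0180%
R_f (intercept) = 5.01% − 0.39 × 8.0180% = 1.8830%
E(R_Ivers) = R_f + β × MRP = 1.8830% + 0.58 × 8.0180% = 6.53%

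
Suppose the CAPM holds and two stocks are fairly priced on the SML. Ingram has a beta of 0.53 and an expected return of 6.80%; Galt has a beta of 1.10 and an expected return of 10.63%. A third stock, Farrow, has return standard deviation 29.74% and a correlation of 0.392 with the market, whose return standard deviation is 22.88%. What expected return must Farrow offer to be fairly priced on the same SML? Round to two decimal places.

6.66%

MRP = (10.63% − 6.80%) / (1.10 − 0.53) = 6.7193%
R_f = 6.80% − 0.53 × 6.7193% = 3.2388%
β_Farrow = ρ·σ_i/σ_m = 0.392 × 29.74 / 22.88 = 0.5095
E(R_Farrow) = R_f + β × MRP = 3.2388% + 0.5095 × 6.7193% = 6.66%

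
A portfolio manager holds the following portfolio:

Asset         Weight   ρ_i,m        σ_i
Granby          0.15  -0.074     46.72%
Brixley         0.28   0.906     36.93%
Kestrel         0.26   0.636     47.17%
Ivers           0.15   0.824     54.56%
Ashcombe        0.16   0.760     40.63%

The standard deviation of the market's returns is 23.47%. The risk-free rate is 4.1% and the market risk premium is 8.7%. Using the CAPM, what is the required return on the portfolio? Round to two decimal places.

14.60%

β_Granby = -0.074 × 46.72% / 23.47% = -0.1473
β_Brixley = 0.906 × 36.93% / 23.47% = 1.4256
β_Kestrel = 0.636 × 47.17% / 23.47% = 1.2782
β_Ivers = 0.824 × 54.56% / 23.47% = 1.9155
β_Ashcombe = 0.760 × 40.63% / 23.47% = 1.3157
β_P = Σ w_i β_i = 0.15×-0.1473 + 0.28×1.4256 + 0.26×1.2782 + 0.15×1.9155 + 0.16×1.3157 = 1.2072
E(R_P) = R_f + β_P × MRP = 4.1% + 1.2072 × 8.7% = 14.60%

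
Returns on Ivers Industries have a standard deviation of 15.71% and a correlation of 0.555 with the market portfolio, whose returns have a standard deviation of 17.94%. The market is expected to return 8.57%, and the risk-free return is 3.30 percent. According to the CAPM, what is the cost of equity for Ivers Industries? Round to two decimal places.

5.86%

β = ρ × σ_i / σ_m = 0.555 × 15.71% / 17.94% = 0.4860
MRP = 8.57% − 3.30% = 5.27%
E(R) = 3.30% + 0.4860 × 5.27% = 5.86%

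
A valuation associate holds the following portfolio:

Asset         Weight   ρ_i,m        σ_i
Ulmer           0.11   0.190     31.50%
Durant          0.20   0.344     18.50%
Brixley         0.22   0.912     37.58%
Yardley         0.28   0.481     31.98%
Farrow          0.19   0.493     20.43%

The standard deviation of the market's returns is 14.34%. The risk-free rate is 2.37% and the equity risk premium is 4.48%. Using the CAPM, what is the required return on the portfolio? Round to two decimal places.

7.27%

β_Ulmer = 0.190 × 31.50% / 14.34% = 0.4174
β_Durant = 0.344 × 18.50% / 14.34% = 0.4438
β_Brixley = 0.912 × 37.58% / 14.34% = 2.3900
β_Yardley = 0.481 × 31.98% / 14.34% = 1.0727
β_Farrow = 0.493 × 20.43% / 14.34% = 0.7024
β_P = Σ w_i β_i = 0.11×0.4174 + 0.20×0.4438 + 0.22×2.3900 + 0.28×1.0727 + 0.19×0.7024 = 1.0943
E(R_P) = R_f + β_P × MRP = 2.37% + 1.0943 × 4.48% = 7.27%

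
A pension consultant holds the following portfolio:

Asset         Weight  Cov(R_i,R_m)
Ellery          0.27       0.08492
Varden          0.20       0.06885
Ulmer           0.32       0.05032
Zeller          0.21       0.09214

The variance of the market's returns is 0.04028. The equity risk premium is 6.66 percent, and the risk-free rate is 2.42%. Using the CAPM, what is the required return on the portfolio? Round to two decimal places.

14.35%

β_Ellery = 0.08492 / 0.04028 = 2.1082
β_Varden = 0.06885 / 0.04028 = 1.7093
β_Ulmer = 0.05032 / 0.04028 = 1.2493
β_Zeller = 0.09214 / 0.04028 = 2.2875
β_P = Σ w_i β_i = 0.27×2.1082 + 0.20×1.7093 + 0.32×1.2493 + 0.21×2.2875 = 1.7912
E(R_P) = R_f + β_P × MRP = 2.42% + 1.7912 × 6.66% = 14.35%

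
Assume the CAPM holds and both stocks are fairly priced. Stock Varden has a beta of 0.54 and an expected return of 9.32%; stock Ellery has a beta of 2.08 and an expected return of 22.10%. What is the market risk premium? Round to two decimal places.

8.30%

Both satisfy E(R) = R_f + β·MRP, so the slope of the SML is
MRP = (22.10% − 9.32%) / (2.08 − 0.54) = 12.78% / 1.54 = 8.2987%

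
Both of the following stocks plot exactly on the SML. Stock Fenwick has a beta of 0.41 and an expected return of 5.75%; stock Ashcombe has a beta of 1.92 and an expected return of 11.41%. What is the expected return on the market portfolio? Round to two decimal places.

7.96%

Both satisfy E(R) = R_f + β·MRP, so the slope of the SML is
MRP = (11.41% − 5.75%) / (1.92 − 0.41) = 5.66% / 1.51 = 3.7483%
R_f = E(R_Fenwick) − β_Fenwick·MRP = 5.75% − 0.41 × 3.7483% = 4.2132%
E(R_m) = R_f + MRP = 4.2132% + 3.7483% = 7.96%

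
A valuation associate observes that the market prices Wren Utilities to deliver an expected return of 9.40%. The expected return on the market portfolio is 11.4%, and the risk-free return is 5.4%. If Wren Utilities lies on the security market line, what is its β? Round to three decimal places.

MRP = 11.4% − 5.4% = 6.00%
β = (E(R) − R_f) / MRP = (9.40% − 5.4%) / 6.0% = 4.00% / 6.0% = 0.667

0.667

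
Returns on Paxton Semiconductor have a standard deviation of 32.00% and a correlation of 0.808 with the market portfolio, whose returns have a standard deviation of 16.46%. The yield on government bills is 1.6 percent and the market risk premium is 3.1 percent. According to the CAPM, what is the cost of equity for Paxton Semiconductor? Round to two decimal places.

β = ρ × σ_i / σ_m = 0.808 × 32.00% / 16.46% = 1.5708
E(R) = 1.6% + 1.5708 × 3.1% = 6.47%

6.47%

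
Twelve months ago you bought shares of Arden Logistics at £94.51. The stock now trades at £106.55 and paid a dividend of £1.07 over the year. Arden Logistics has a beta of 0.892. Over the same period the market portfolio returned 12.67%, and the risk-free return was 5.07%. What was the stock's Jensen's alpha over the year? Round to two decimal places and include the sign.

Realised HPR = (P1 + D1 − P0) / P0 = (106.55 + 1.07 − 94.51) / 94.51 = 13.11 / 94.51 = 13.8715%
MRP = 12.67% − 5.07% = 7.60%
CAPM required = R_f + β·MRP = 5.07% + 0.892 × 7.60% = 11.84920%
α = realised − required = 13.8715% − 11.84920% = +2.02%

+2.02%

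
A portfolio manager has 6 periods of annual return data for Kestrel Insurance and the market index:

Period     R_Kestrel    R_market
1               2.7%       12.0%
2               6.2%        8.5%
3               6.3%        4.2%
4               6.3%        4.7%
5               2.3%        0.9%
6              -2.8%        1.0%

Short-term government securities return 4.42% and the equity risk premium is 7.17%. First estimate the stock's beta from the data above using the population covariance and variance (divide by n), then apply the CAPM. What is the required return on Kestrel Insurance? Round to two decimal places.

6.76%

Mean R_i = (2.7 + 6.2 + 6.3 + 6.3 + 2.3 − 2.8) / 6 = 3.5000%
Mean R_m = (12.0 + 8.5 + 4.2 + 4.7 + 0.9 + 1.0) / 6 = 5.2167%
Σ(R_i − R̄_i)(R_m − R̄_m) = 30.8900  ⇒  Cov = 30.8900 / 6 = 5.1483
Σ(R_m − R̄_m)² = 94.5083  ⇒  Var(R_m) = 94.5083 / 6 = 15.7514
β = Cov / Var(R_m) = 5.1483 / 15.7514 = 0.3268
E(R) = R_f + β × MRP = 4.42% + 0.3268 × 7.17% = 6.76%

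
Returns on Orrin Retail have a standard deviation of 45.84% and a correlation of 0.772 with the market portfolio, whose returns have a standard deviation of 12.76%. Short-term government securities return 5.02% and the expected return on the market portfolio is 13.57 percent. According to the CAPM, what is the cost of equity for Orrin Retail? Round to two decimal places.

28.73%

β = ρ × σ_i / σ_m = 0.772 × 45.84% / 12.76% = 2.7734
MRP = 13.57% − 5.02% = 8.55%
E(R) = 5.02% + 2.7734 × 8.55% = 28.73%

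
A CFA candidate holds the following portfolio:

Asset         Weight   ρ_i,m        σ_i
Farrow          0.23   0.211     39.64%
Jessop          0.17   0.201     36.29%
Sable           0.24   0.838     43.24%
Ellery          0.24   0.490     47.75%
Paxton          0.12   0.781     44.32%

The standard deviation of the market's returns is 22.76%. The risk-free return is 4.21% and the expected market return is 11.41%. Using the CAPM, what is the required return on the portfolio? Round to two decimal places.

β_Farrow = 0.211 × 39.64% / 22.76% = 0.3675
β_Jessop = 0.201 × 36.29% / 22.76% = 0.3205
β_Sable = 0.838 × 43.24% / 22.76% = 1.5921
β_Ellery = 0.490 × 47.75% / 22.76% = 1.0280
β_Paxton = 0.781 × 44.32% / 22.76% = 1.5208
β_P = Σ w_i β_i = 0.23×0.3675 + 0.17×0.3205 + 0.24×1.5921 + 0.24×1.0280 + 0.12×1.5208 = 0.9503
MRP = 11.41% − 4.21% = 7.20%
E(R_P) = R_f + β_P × MRP = 4.21% + 0.9503 × 7.20% = 11.05%

11.05%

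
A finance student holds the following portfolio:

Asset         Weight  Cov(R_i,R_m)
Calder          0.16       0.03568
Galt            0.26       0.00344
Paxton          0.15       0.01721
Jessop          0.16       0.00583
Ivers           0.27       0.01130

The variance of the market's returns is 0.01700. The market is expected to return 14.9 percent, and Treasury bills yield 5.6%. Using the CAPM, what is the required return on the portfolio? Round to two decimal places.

β_Calder = 0.03568 / 0.01700 = 2.0988
β_Galt = 0.00344 / 0.01700 = 0.2024
β_Paxton = 0.01721 / 0.01700 = 1.0124
β_Jessop = 0.00583 / 0.01700 = 0.3429
β_Ivers = 0.01130 / 0.01700 = 0.6647
β_P = Σ w_i β_i = 0.16×2.0988 + 0.26×0.2024 + 0.15×1.0124 + 0.16×0.3429 + 0.27×0.6647 = 0.7746
MRP = 14.9% − 5.6% = 9.30%
E(R_P) = R_f + β_P × MRP = 5.6% + 0.7746 × 9.3% = 12.80%

12.80%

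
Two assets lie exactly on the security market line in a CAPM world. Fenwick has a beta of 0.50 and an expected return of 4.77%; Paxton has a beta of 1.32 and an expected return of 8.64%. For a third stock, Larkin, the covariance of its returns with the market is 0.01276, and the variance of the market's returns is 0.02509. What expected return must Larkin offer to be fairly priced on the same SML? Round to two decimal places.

4.81%

MRP = (8.64% − 4.77%) / (1.32 − 0.50) = 4.7195%
R_f = 4.77% − 0.50 × 4.7195% = 2.4103%
β_Larkin = Cov / Var(R_m) = 0.01276 / 0.02509 = 0.5086
E(R_Larkin) = R_f + β × MRP = 2.4103% + 0.5086 × 4.7195% = 4.81%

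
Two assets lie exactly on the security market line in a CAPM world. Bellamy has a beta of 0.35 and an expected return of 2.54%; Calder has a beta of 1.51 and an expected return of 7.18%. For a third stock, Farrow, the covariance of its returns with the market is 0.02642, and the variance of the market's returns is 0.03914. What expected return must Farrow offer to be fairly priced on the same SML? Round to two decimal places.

3.84%

MRP = (7.18% − 2.54%) / (1.51 − 0.35) = 4.0000%
R_f = 2.54% − 0.35 × 4.0000% = 1.1400%
β_Farrow = Cov / Var(R_m) = 0.02642 / 0.03914 = 0.6750
E(R_Farrow) = R_f + β × MRP = 1.1400% + 0.6750 × 4.0000% = 3.84%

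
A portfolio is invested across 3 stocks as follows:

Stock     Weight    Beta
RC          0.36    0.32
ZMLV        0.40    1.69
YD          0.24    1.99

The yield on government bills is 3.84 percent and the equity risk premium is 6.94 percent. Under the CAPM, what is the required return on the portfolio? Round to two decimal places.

12.65%

β_P = Σ w_i β_i = 0.36×0.32 + 0.40×1.69 + 0.24×1.99 = 1.2688
E(R_P) = R_f + β_P × MRP = 3.84% + 1.2688 × 6.94% = 12.65%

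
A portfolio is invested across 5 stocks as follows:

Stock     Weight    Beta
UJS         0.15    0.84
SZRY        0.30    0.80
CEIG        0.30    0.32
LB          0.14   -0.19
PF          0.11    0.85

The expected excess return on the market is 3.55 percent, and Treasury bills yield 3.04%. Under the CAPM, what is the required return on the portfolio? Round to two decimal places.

4.92%

β_P = Σ w_i β_i = 0.15×0.84 + 0.30×0.80 + 0.30×0.32 + 0.14×-0.19 + 0.11×0.85 = 0.5289
E(R_P) = R_f + β_P × MRP = 3.04% + 0.5289 × 3.55% = 4.92%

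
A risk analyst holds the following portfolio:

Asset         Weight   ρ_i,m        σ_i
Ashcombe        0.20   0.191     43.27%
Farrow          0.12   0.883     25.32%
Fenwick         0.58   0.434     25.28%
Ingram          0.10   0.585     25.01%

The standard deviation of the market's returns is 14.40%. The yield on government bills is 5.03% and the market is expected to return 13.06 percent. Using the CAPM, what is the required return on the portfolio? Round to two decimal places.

11.81%

β_Ashcombe = 0.191 × 43.27% / 14.40% = 0.5739
β_Farrow = 0.883 × 25.32% / 14.40% = 1.5526
β_Fenwick = 0.434 × 25.28% / 14.40% = 0.7619
β_Ingram = 0.585 × 25.01% / 14.40% = 1.0160
β_P = Σ w_i β_i = 0.20×0.5739 + 0.12×1.5526 + 0.58×0.7619 + 0.10×1.0160 = 0.8446
MRP = 13.06% − 5.03% = 8.03%
E(R_P) = R_f + β_P × MRP = 5.03% + 0.8446 × 8.03% = 11.81%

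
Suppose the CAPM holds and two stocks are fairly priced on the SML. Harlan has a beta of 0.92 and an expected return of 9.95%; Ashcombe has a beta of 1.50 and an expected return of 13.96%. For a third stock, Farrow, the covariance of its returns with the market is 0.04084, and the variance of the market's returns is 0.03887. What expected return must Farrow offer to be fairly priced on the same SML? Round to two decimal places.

MRP = (13.96% − 9.95%) / (1.50 − 0.92) = 6.9138%
R_f = 9.95% − 0.92 × 6.9138% = 3.5893%
β_Farrow = Cov / Var(R_m) = 0.04084 / 0.03887 = 1.0507
E(R_Farrow) = R_f + β × MRP = 3.5893% + 1.0507 × 6.9138% = 10.85%

10.85%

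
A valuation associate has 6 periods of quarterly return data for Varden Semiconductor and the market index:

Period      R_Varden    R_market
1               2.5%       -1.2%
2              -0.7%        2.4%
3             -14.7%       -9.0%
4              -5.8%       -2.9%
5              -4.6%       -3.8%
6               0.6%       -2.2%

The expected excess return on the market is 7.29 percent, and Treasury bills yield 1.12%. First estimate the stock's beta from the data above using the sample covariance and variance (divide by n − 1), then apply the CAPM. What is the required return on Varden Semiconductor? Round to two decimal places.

11.35%

Mean R_i = (2.5 − 0.7 − 14.7 − 5.8 − 4.6 + 0.6) / 6 = -3.7833%
Mean R_m = (-1.2 + 2.4 − 9.0 − 2.9 − 3.8 − 2.2) / 6 = -2.7833%
Σ(R_i − R̄_i)(R_m − R̄_m) = 97.4183  ⇒  Cov = 97.4183 / 5 = 19.4837
Σ(R_m − R̄_m)² = 69.4083  ⇒  Var(R_m) = 69.4083 / 5 = 13.8817
β = Cov / Var(R_m) = 19.4837 / 13.8817 = 1.4036
E(R) = R_f + β × MRP = 1.12% + 1.4036 × 7.29% = 11.35%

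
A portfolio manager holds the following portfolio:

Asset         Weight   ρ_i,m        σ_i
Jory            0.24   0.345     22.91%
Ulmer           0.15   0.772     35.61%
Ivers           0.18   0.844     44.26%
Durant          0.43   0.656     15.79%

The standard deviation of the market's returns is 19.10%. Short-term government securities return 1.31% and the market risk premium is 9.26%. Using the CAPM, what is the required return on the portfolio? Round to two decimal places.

β_Jory = 0.345 × 22.91% / 19.10% = 0.4138
β_Ulmer = 0.772 × 35.61% / 19.10% = 1.4393
β_Ivers = 0.844 × 44.26% / 19.10% = 1.9558
β_Durant = 0.656 × 15.79% / 19.10% = 0.5423
β_P = Σ w_i β_i = 0.24×0.4138 + 0.15×1.4393 + 0.18×1.9558 + 0.43×0.5423 = 0.9004
E(R_P) = R_f + β_P × MRP = 1.31% + 0.9004 × 9.26% = 9.65%

9.65%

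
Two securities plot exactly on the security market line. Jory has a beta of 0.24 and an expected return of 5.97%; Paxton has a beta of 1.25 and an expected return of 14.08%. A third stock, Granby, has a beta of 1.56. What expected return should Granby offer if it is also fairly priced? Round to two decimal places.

MRP (SML slope) = (14.08% − 5.97%) / (1.25 − 0.24) = 8.11% / 1.01 = 8.0297%
R_f (intercept) = 5.97% − 0.24 × 8.0297% = 4.0429%
E(R_Granby) = R_f + β × MRP = 4.0429% + 1.56 × 8.0297% = 16.57%

16.57%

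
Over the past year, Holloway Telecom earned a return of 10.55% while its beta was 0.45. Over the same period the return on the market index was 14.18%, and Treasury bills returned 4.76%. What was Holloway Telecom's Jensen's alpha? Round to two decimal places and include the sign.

+1.55%

Market excess return = 14.18% − 4.76% = 9.42%
CAPM benchmark = R_f + β(R_m − R_f) = 4.76% + 0.45 × 9.42% = 8.9990%
α = actual − benchmark = 10.55% − 8.9990% = +1.55%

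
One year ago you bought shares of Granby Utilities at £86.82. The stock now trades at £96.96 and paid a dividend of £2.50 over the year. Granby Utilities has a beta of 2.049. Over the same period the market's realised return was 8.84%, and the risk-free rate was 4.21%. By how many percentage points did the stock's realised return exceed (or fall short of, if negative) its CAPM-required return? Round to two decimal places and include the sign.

+0.86%

Realised HPR = (P1 + D1 − P0) / P0 = (96.96 + 2.50 − 86.82) / 86.82 = 12.64 / 86.82 = 14.5589%
MRP = 8.84% − 4.21% = 4.63%
CAPM required = R_f + β·MRP = 4.21% + 2.049 × 4.63% = 13.69687%
α = realised − required = 14.5589% − 13.69687% = +0.86%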